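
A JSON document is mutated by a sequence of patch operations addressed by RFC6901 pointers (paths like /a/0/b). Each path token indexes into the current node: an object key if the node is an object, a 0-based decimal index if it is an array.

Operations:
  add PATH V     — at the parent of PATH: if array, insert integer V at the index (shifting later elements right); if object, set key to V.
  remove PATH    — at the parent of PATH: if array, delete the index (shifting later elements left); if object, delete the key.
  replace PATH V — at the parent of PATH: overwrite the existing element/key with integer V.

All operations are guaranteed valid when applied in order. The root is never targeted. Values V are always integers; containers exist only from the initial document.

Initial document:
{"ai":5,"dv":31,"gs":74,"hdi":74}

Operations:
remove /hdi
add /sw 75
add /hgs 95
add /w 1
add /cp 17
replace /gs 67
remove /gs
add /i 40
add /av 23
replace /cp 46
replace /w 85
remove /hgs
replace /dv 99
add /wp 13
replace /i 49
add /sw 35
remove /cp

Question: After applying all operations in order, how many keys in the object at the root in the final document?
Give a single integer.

After op 1 (remove /hdi): {"ai":5,"dv":31,"gs":74}
After op 2 (add /sw 75): {"ai":5,"dv":31,"gs":74,"sw":75}
After op 3 (add /hgs 95): {"ai":5,"dv":31,"gs":74,"hgs":95,"sw":75}
After op 4 (add /w 1): {"ai":5,"dv":31,"gs":74,"hgs":95,"sw":75,"w":1}
After op 5 (add /cp 17): {"ai":5,"cp":17,"dv":31,"gs":74,"hgs":95,"sw":75,"w":1}
After op 6 (replace /gs 67): {"ai":5,"cp":17,"dv":31,"gs":67,"hgs":95,"sw":75,"w":1}
After op 7 (remove /gs): {"ai":5,"cp":17,"dv":31,"hgs":95,"sw":75,"w":1}
After op 8 (add /i 40): {"ai":5,"cp":17,"dv":31,"hgs":95,"i":40,"sw":75,"w":1}
After op 9 (add /av 23): {"ai":5,"av":23,"cp":17,"dv":31,"hgs":95,"i":40,"sw":75,"w":1}
After op 10 (replace /cp 46): {"ai":5,"av":23,"cp":46,"dv":31,"hgs":95,"i":40,"sw":75,"w":1}
After op 11 (replace /w 85): {"ai":5,"av":23,"cp":46,"dv":31,"hgs":95,"i":40,"sw":75,"w":85}
After op 12 (remove /hgs): {"ai":5,"av":23,"cp":46,"dv":31,"i":40,"sw":75,"w":85}
After op 13 (replace /dv 99): {"ai":5,"av":23,"cp":46,"dv":99,"i":40,"sw":75,"w":85}
After op 14 (add /wp 13): {"ai":5,"av":23,"cp":46,"dv":99,"i":40,"sw":75,"w":85,"wp":13}
After op 15 (replace /i 49): {"ai":5,"av":23,"cp":46,"dv":99,"i":49,"sw":75,"w":85,"wp":13}
After op 16 (add /sw 35): {"ai":5,"av":23,"cp":46,"dv":99,"i":49,"sw":35,"w":85,"wp":13}
After op 17 (remove /cp): {"ai":5,"av":23,"dv":99,"i":49,"sw":35,"w":85,"wp":13}
Size at the root: 7

Answer: 7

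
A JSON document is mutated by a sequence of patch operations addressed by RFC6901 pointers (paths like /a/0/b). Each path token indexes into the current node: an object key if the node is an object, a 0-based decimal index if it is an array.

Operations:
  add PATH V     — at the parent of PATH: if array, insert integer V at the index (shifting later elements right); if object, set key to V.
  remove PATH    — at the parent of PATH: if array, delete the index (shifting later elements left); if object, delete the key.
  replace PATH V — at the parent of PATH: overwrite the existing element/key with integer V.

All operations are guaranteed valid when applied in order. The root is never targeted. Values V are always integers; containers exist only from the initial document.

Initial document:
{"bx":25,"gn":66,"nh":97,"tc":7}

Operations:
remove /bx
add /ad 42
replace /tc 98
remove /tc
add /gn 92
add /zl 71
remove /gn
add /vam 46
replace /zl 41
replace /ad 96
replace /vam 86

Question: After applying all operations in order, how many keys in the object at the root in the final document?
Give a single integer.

After op 1 (remove /bx): {"gn":66,"nh":97,"tc":7}
After op 2 (add /ad 42): {"ad":42,"gn":66,"nh":97,"tc":7}
After op 3 (replace /tc 98): {"ad":42,"gn":66,"nh":97,"tc":98}
After op 4 (remove /tc): {"ad":42,"gn":66,"nh":97}
After op 5 (add /gn 92): {"ad":42,"gn":92,"nh":97}
After op 6 (add /zl 71): {"ad":42,"gn":92,"nh":97,"zl":71}
After op 7 (remove /gn): {"ad":42,"nh":97,"zl":71}
After op 8 (add /vam 46): {"ad":42,"nh":97,"vam":46,"zl":71}
After op 9 (replace /zl 41): {"ad":42,"nh":97,"vam":46,"zl":41}
After op 10 (replace /ad 96): {"ad":96,"nh":97,"vam":46,"zl":41}
After op 11 (replace /vam 86): {"ad":96,"nh":97,"vam":86,"zl":41}
Size at the root: 4

Answer: 4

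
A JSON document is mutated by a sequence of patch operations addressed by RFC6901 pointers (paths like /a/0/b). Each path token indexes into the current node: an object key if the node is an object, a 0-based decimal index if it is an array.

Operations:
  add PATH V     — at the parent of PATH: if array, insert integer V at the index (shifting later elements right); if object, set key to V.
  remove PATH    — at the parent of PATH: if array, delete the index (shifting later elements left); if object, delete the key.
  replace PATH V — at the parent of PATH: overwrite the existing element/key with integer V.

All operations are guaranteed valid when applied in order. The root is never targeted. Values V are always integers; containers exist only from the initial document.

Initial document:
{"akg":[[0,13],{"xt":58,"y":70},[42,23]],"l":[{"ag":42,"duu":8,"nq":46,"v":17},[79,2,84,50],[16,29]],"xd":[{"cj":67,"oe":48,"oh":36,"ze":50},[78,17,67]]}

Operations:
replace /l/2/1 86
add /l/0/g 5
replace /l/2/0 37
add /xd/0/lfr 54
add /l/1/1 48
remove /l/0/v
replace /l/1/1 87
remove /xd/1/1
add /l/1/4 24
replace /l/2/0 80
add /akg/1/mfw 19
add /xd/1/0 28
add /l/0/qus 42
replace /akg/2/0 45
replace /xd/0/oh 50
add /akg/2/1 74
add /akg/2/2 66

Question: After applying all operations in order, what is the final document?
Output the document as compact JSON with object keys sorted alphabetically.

After op 1 (replace /l/2/1 86): {"akg":[[0,13],{"xt":58,"y":70},[42,23]],"l":[{"ag":42,"duu":8,"nq":46,"v":17},[79,2,84,50],[16,86]],"xd":[{"cj":67,"oe":48,"oh":36,"ze":50},[78,17,67]]}
After op 2 (add /l/0/g 5): {"akg":[[0,13],{"xt":58,"y":70},[42,23]],"l":[{"ag":42,"duu":8,"g":5,"nq":46,"v":17},[79,2,84,50],[16,86]],"xd":[{"cj":67,"oe":48,"oh":36,"ze":50},[78,17,67]]}
After op 3 (replace /l/2/0 37): {"akg":[[0,13],{"xt":58,"y":70},[42,23]],"l":[{"ag":42,"duu":8,"g":5,"nq":46,"v":17},[79,2,84,50],[37,86]],"xd":[{"cj":67,"oe":48,"oh":36,"ze":50},[78,17,67]]}
After op 4 (add /xd/0/lfr 54): {"akg":[[0,13],{"xt":58,"y":70},[42,23]],"l":[{"ag":42,"duu":8,"g":5,"nq":46,"v":17},[79,2,84,50],[37,86]],"xd":[{"cj":67,"lfr":54,"oe":48,"oh":36,"ze":50},[78,17,67]]}
After op 5 (add /l/1/1 48): {"akg":[[0,13],{"xt":58,"y":70},[42,23]],"l":[{"ag":42,"duu":8,"g":5,"nq":46,"v":17},[79,48,2,84,50],[37,86]],"xd":[{"cj":67,"lfr":54,"oe":48,"oh":36,"ze":50},[78,17,67]]}
After op 6 (remove /l/0/v): {"akg":[[0,13],{"xt":58,"y":70},[42,23]],"l":[{"ag":42,"duu":8,"g":5,"nq":46},[79,48,2,84,50],[37,86]],"xd":[{"cj":67,"lfr":54,"oe":48,"oh":36,"ze":50},[78,17,67]]}
After op 7 (replace /l/1/1 87): {"akg":[[0,13],{"xt":58,"y":70},[42,23]],"l":[{"ag":42,"duu":8,"g":5,"nq":46},[79,87,2,84,50],[37,86]],"xd":[{"cj":67,"lfr":54,"oe":48,"oh":36,"ze":50},[78,17,67]]}
After op 8 (remove /xd/1/1): {"akg":[[0,13],{"xt":58,"y":70},[42,23]],"l":[{"ag":42,"duu":8,"g":5,"nq":46},[79,87,2,84,50],[37,86]],"xd":[{"cj":67,"lfr":54,"oe":48,"oh":36,"ze":50},[78,67]]}
After op 9 (add /l/1/4 24): {"akg":[[0,13],{"xt":58,"y":70},[42,23]],"l":[{"ag":42,"duu":8,"g":5,"nq":46},[79,87,2,84,24,50],[37,86]],"xd":[{"cj":67,"lfr":54,"oe":48,"oh":36,"ze":50},[78,67]]}
After op 10 (replace /l/2/0 80): {"akg":[[0,13],{"xt":58,"y":70},[42,23]],"l":[{"ag":42,"duu":8,"g":5,"nq":46},[79,87,2,84,24,50],[80,86]],"xd":[{"cj":67,"lfr":54,"oe":48,"oh":36,"ze":50},[78,67]]}
After op 11 (add /akg/1/mfw 19): {"akg":[[0,13],{"mfw":19,"xt":58,"y":70},[42,23]],"l":[{"ag":42,"duu":8,"g":5,"nq":46},[79,87,2,84,24,50],[80,86]],"xd":[{"cj":67,"lfr":54,"oe":48,"oh":36,"ze":50},[78,67]]}
After op 12 (add /xd/1/0 28): {"akg":[[0,13],{"mfw":19,"xt":58,"y":70},[42,23]],"l":[{"ag":42,"duu":8,"g":5,"nq":46},[79,87,2,84,24,50],[80,86]],"xd":[{"cj":67,"lfr":54,"oe":48,"oh":36,"ze":50},[28,78,67]]}
After op 13 (add /l/0/qus 42): {"akg":[[0,13],{"mfw":19,"xt":58,"y":70},[42,23]],"l":[{"ag":42,"duu":8,"g":5,"nq":46,"qus":42},[79,87,2,84,24,50],[80,86]],"xd":[{"cj":67,"lfr":54,"oe":48,"oh":36,"ze":50},[28,78,67]]}
After op 14 (replace /akg/2/0 45): {"akg":[[0,13],{"mfw":19,"xt":58,"y":70},[45,23]],"l":[{"ag":42,"duu":8,"g":5,"nq":46,"qus":42},[79,87,2,84,24,50],[80,86]],"xd":[{"cj":67,"lfr":54,"oe":48,"oh":36,"ze":50},[28,78,67]]}
After op 15 (replace /xd/0/oh 50): {"akg":[[0,13],{"mfw":19,"xt":58,"y":70},[45,23]],"l":[{"ag":42,"duu":8,"g":5,"nq":46,"qus":42},[79,87,2,84,24,50],[80,86]],"xd":[{"cj":67,"lfr":54,"oe":48,"oh":50,"ze":50},[28,78,67]]}
After op 16 (add /akg/2/1 74): {"akg":[[0,13],{"mfw":19,"xt":58,"y":70},[45,74,23]],"l":[{"ag":42,"duu":8,"g":5,"nq":46,"qus":42},[79,87,2,84,24,50],[80,86]],"xd":[{"cj":67,"lfr":54,"oe":48,"oh":50,"ze":50},[28,78,67]]}
After op 17 (add /akg/2/2 66): {"akg":[[0,13],{"mfw":19,"xt":58,"y":70},[45,74,66,23]],"l":[{"ag":42,"duu":8,"g":5,"nq":46,"qus":42},[79,87,2,84,24,50],[80,86]],"xd":[{"cj":67,"lfr":54,"oe":48,"oh":50,"ze":50},[28,78,67]]}

Answer: {"akg":[[0,13],{"mfw":19,"xt":58,"y":70},[45,74,66,23]],"l":[{"ag":42,"duu":8,"g":5,"nq":46,"qus":42},[79,87,2,84,24,50],[80,86]],"xd":[{"cj":67,"lfr":54,"oe":48,"oh":50,"ze":50},[28,78,67]]}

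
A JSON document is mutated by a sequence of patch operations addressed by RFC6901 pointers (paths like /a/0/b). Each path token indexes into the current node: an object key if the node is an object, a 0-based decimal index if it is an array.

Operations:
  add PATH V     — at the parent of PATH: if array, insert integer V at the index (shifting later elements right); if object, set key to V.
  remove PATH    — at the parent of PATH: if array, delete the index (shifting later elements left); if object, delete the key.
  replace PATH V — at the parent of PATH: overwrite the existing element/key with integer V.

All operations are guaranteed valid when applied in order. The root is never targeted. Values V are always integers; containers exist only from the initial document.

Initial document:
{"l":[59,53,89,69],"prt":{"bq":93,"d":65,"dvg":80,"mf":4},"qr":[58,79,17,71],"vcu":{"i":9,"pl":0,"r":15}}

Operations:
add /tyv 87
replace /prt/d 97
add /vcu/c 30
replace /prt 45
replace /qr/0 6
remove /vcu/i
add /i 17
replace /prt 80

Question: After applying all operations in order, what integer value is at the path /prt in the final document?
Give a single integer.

After op 1 (add /tyv 87): {"l":[59,53,89,69],"prt":{"bq":93,"d":65,"dvg":80,"mf":4},"qr":[58,79,17,71],"tyv":87,"vcu":{"i":9,"pl":0,"r":15}}
After op 2 (replace /prt/d 97): {"l":[59,53,89,69],"prt":{"bq":93,"d":97,"dvg":80,"mf":4},"qr":[58,79,17,71],"tyv":87,"vcu":{"i":9,"pl":0,"r":15}}
After op 3 (add /vcu/c 30): {"l":[59,53,89,69],"prt":{"bq":93,"d":97,"dvg":80,"mf":4},"qr":[58,79,17,71],"tyv":87,"vcu":{"c":30,"i":9,"pl":0,"r":15}}
After op 4 (replace /prt 45): {"l":[59,53,89,69],"prt":45,"qr":[58,79,17,71],"tyv":87,"vcu":{"c":30,"i":9,"pl":0,"r":15}}
After op 5 (replace /qr/0 6): {"l":[59,53,89,69],"prt":45,"qr":[6,79,17,71],"tyv":87,"vcu":{"c":30,"i":9,"pl":0,"r":15}}
After op 6 (remove /vcu/i): {"l":[59,53,89,69],"prt":45,"qr":[6,79,17,71],"tyv":87,"vcu":{"c":30,"pl":0,"r":15}}
After op 7 (add /i 17): {"i":17,"l":[59,53,89,69],"prt":45,"qr":[6,79,17,71],"tyv":87,"vcu":{"c":30,"pl":0,"r":15}}
After op 8 (replace /prt 80): {"i":17,"l":[59,53,89,69],"prt":80,"qr":[6,79,17,71],"tyv":87,"vcu":{"c":30,"pl":0,"r":15}}
Value at /prt: 80

Answer: 80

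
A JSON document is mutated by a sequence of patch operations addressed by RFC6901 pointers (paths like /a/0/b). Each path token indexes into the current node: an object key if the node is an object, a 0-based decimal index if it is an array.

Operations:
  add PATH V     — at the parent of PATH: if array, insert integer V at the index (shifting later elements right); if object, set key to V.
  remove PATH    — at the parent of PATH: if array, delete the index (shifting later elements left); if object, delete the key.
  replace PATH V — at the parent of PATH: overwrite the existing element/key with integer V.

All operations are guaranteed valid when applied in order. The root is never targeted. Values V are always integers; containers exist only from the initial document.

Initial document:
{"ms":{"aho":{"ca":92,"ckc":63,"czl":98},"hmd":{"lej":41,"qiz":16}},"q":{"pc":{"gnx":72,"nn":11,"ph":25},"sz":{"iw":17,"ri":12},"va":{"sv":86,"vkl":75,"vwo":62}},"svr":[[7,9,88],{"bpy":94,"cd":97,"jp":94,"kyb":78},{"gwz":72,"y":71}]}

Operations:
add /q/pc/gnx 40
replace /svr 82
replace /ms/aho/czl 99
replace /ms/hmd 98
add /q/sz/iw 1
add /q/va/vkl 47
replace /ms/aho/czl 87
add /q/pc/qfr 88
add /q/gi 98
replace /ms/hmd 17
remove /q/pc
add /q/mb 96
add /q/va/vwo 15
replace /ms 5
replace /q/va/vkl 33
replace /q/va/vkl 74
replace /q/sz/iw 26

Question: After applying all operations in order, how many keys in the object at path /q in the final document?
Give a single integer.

After op 1 (add /q/pc/gnx 40): {"ms":{"aho":{"ca":92,"ckc":63,"czl":98},"hmd":{"lej":41,"qiz":16}},"q":{"pc":{"gnx":40,"nn":11,"ph":25},"sz":{"iw":17,"ri":12},"va":{"sv":86,"vkl":75,"vwo":62}},"svr":[[7,9,88],{"bpy":94,"cd":97,"jp":94,"kyb":78},{"gwz":72,"y":71}]}
After op 2 (replace /svr 82): {"ms":{"aho":{"ca":92,"ckc":63,"czl":98},"hmd":{"lej":41,"qiz":16}},"q":{"pc":{"gnx":40,"nn":11,"ph":25},"sz":{"iw":17,"ri":12},"va":{"sv":86,"vkl":75,"vwo":62}},"svr":82}
After op 3 (replace /ms/aho/czl 99): {"ms":{"aho":{"ca":92,"ckc":63,"czl":99},"hmd":{"lej":41,"qiz":16}},"q":{"pc":{"gnx":40,"nn":11,"ph":25},"sz":{"iw":17,"ri":12},"va":{"sv":86,"vkl":75,"vwo":62}},"svr":82}
After op 4 (replace /ms/hmd 98): {"ms":{"aho":{"ca":92,"ckc":63,"czl":99},"hmd":98},"q":{"pc":{"gnx":40,"nn":11,"ph":25},"sz":{"iw":17,"ri":12},"va":{"sv":86,"vkl":75,"vwo":62}},"svr":82}
After op 5 (add /q/sz/iw 1): {"ms":{"aho":{"ca":92,"ckc":63,"czl":99},"hmd":98},"q":{"pc":{"gnx":40,"nn":11,"ph":25},"sz":{"iw":1,"ri":12},"va":{"sv":86,"vkl":75,"vwo":62}},"svr":82}
After op 6 (add /q/va/vkl 47): {"ms":{"aho":{"ca":92,"ckc":63,"czl":99},"hmd":98},"q":{"pc":{"gnx":40,"nn":11,"ph":25},"sz":{"iw":1,"ri":12},"va":{"sv":86,"vkl":47,"vwo":62}},"svr":82}
After op 7 (replace /ms/aho/czl 87): {"ms":{"aho":{"ca":92,"ckc":63,"czl":87},"hmd":98},"q":{"pc":{"gnx":40,"nn":11,"ph":25},"sz":{"iw":1,"ri":12},"va":{"sv":86,"vkl":47,"vwo":62}},"svr":82}
After op 8 (add /q/pc/qfr 88): {"ms":{"aho":{"ca":92,"ckc":63,"czl":87},"hmd":98},"q":{"pc":{"gnx":40,"nn":11,"ph":25,"qfr":88},"sz":{"iw":1,"ri":12},"va":{"sv":86,"vkl":47,"vwo":62}},"svr":82}
After op 9 (add /q/gi 98): {"ms":{"aho":{"ca":92,"ckc":63,"czl":87},"hmd":98},"q":{"gi":98,"pc":{"gnx":40,"nn":11,"ph":25,"qfr":88},"sz":{"iw":1,"ri":12},"va":{"sv":86,"vkl":47,"vwo":62}},"svr":82}
After op 10 (replace /ms/hmd 17): {"ms":{"aho":{"ca":92,"ckc":63,"czl":87},"hmd":17},"q":{"gi":98,"pc":{"gnx":40,"nn":11,"ph":25,"qfr":88},"sz":{"iw":1,"ri":12},"va":{"sv":86,"vkl":47,"vwo":62}},"svr":82}
After op 11 (remove /q/pc): {"ms":{"aho":{"ca":92,"ckc":63,"czl":87},"hmd":17},"q":{"gi":98,"sz":{"iw":1,"ri":12},"va":{"sv":86,"vkl":47,"vwo":62}},"svr":82}
After op 12 (add /q/mb 96): {"ms":{"aho":{"ca":92,"ckc":63,"czl":87},"hmd":17},"q":{"gi":98,"mb":96,"sz":{"iw":1,"ri":12},"va":{"sv":86,"vkl":47,"vwo":62}},"svr":82}
After op 13 (add /q/va/vwo 15): {"ms":{"aho":{"ca":92,"ckc":63,"czl":87},"hmd":17},"q":{"gi":98,"mb":96,"sz":{"iw":1,"ri":12},"va":{"sv":86,"vkl":47,"vwo":15}},"svr":82}
After op 14 (replace /ms 5): {"ms":5,"q":{"gi":98,"mb":96,"sz":{"iw":1,"ri":12},"va":{"sv":86,"vkl":47,"vwo":15}},"svr":82}
After op 15 (replace /q/va/vkl 33): {"ms":5,"q":{"gi":98,"mb":96,"sz":{"iw":1,"ri":12},"va":{"sv":86,"vkl":33,"vwo":15}},"svr":82}
After op 16 (replace /q/va/vkl 74): {"ms":5,"q":{"gi":98,"mb":96,"sz":{"iw":1,"ri":12},"va":{"sv":86,"vkl":74,"vwo":15}},"svr":82}
After op 17 (replace /q/sz/iw 26): {"ms":5,"q":{"gi":98,"mb":96,"sz":{"iw":26,"ri":12},"va":{"sv":86,"vkl":74,"vwo":15}},"svr":82}
Size at path /q: 4

Answer: 4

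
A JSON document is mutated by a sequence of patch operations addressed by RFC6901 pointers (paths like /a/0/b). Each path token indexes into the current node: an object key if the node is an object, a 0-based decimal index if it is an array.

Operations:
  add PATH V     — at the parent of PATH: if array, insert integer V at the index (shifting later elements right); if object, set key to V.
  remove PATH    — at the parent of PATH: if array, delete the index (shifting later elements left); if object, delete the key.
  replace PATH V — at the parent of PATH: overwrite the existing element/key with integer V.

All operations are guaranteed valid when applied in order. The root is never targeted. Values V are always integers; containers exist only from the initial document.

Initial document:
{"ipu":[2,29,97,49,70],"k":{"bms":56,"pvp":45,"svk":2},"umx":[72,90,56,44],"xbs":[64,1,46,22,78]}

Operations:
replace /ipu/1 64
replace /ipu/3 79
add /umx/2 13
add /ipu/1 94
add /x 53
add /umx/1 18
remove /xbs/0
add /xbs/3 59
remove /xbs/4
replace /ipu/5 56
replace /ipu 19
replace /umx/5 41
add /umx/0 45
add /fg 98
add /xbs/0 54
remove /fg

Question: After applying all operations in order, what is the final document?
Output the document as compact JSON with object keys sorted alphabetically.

After op 1 (replace /ipu/1 64): {"ipu":[2,64,97,49,70],"k":{"bms":56,"pvp":45,"svk":2},"umx":[72,90,56,44],"xbs":[64,1,46,22,78]}
After op 2 (replace /ipu/3 79): {"ipu":[2,64,97,79,70],"k":{"bms":56,"pvp":45,"svk":2},"umx":[72,90,56,44],"xbs":[64,1,46,22,78]}
After op 3 (add /umx/2 13): {"ipu":[2,64,97,79,70],"k":{"bms":56,"pvp":45,"svk":2},"umx":[72,90,13,56,44],"xbs":[64,1,46,22,78]}
After op 4 (add /ipu/1 94): {"ipu":[2,94,64,97,79,70],"k":{"bms":56,"pvp":45,"svk":2},"umx":[72,90,13,56,44],"xbs":[64,1,46,22,78]}
After op 5 (add /x 53): {"ipu":[2,94,64,97,79,70],"k":{"bms":56,"pvp":45,"svk":2},"umx":[72,90,13,56,44],"x":53,"xbs":[64,1,46,22,78]}
After op 6 (add /umx/1 18): {"ipu":[2,94,64,97,79,70],"k":{"bms":56,"pvp":45,"svk":2},"umx":[72,18,90,13,56,44],"x":53,"xbs":[64,1,46,22,78]}
After op 7 (remove /xbs/0): {"ipu":[2,94,64,97,79,70],"k":{"bms":56,"pvp":45,"svk":2},"umx":[72,18,90,13,56,44],"x":53,"xbs":[1,46,22,78]}
After op 8 (add /xbs/3 59): {"ipu":[2,94,64,97,79,70],"k":{"bms":56,"pvp":45,"svk":2},"umx":[72,18,90,13,56,44],"x":53,"xbs":[1,46,22,59,78]}
After op 9 (remove /xbs/4): {"ipu":[2,94,64,97,79,70],"k":{"bms":56,"pvp":45,"svk":2},"umx":[72,18,90,13,56,44],"x":53,"xbs":[1,46,22,59]}
After op 10 (replace /ipu/5 56): {"ipu":[2,94,64,97,79,56],"k":{"bms":56,"pvp":45,"svk":2},"umx":[72,18,90,13,56,44],"x":53,"xbs":[1,46,22,59]}
After op 11 (replace /ipu 19): {"ipu":19,"k":{"bms":56,"pvp":45,"svk":2},"umx":[72,18,90,13,56,44],"x":53,"xbs":[1,46,22,59]}
After op 12 (replace /umx/5 41): {"ipu":19,"k":{"bms":56,"pvp":45,"svk":2},"umx":[72,18,90,13,56,41],"x":53,"xbs":[1,46,22,59]}
After op 13 (add /umx/0 45): {"ipu":19,"k":{"bms":56,"pvp":45,"svk":2},"umx":[45,72,18,90,13,56,41],"x":53,"xbs":[1,46,22,59]}
After op 14 (add /fg 98): {"fg":98,"ipu":19,"k":{"bms":56,"pvp":45,"svk":2},"umx":[45,72,18,90,13,56,41],"x":53,"xbs":[1,46,22,59]}
After op 15 (add /xbs/0 54): {"fg":98,"ipu":19,"k":{"bms":56,"pvp":45,"svk":2},"umx":[45,72,18,90,13,56,41],"x":53,"xbs":[54,1,46,22,59]}
After op 16 (remove /fg): {"ipu":19,"k":{"bms":56,"pvp":45,"svk":2},"umx":[45,72,18,90,13,56,41],"x":53,"xbs":[54,1,46,22,59]}

Answer: {"ipu":19,"k":{"bms":56,"pvp":45,"svk":2},"umx":[45,72,18,90,13,56,41],"x":53,"xbs":[54,1,46,22,59]}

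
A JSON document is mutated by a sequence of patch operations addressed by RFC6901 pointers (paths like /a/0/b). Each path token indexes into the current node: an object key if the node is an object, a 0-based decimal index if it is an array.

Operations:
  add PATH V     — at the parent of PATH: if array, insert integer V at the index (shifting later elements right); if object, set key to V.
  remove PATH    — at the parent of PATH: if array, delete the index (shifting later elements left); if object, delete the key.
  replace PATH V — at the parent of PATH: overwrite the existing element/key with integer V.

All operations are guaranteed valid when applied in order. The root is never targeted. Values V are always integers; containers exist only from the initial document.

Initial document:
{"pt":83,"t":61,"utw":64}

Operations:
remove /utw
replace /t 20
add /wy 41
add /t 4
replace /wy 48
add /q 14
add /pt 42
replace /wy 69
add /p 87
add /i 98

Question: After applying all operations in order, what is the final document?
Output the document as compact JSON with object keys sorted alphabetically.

After op 1 (remove /utw): {"pt":83,"t":61}
After op 2 (replace /t 20): {"pt":83,"t":20}
After op 3 (add /wy 41): {"pt":83,"t":20,"wy":41}
After op 4 (add /t 4): {"pt":83,"t":4,"wy":41}
After op 5 (replace /wy 48): {"pt":83,"t":4,"wy":48}
After op 6 (add /q 14): {"pt":83,"q":14,"t":4,"wy":48}
After op 7 (add /pt 42): {"pt":42,"q":14,"t":4,"wy":48}
After op 8 (replace /wy 69): {"pt":42,"q":14,"t":4,"wy":69}
After op 9 (add /p 87): {"p":87,"pt":42,"q":14,"t":4,"wy":69}
After op 10 (add /i 98): {"i":98,"p":87,"pt":42,"q":14,"t":4,"wy":69}

Answer: {"i":98,"p":87,"pt":42,"q":14,"t":4,"wy":69}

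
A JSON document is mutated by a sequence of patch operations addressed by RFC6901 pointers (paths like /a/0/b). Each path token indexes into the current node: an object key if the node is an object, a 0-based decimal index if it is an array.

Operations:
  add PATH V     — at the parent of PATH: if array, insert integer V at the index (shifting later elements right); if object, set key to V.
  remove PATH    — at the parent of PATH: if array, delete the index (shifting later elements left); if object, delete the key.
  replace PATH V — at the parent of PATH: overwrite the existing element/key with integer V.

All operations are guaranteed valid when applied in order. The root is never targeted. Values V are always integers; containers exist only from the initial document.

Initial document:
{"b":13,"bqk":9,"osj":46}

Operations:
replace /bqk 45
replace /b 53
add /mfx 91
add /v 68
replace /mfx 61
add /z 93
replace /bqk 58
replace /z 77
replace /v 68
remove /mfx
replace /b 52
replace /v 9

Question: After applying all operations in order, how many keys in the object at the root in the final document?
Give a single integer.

After op 1 (replace /bqk 45): {"b":13,"bqk":45,"osj":46}
After op 2 (replace /b 53): {"b":53,"bqk":45,"osj":46}
After op 3 (add /mfx 91): {"b":53,"bqk":45,"mfx":91,"osj":46}
After op 4 (add /v 68): {"b":53,"bqk":45,"mfx":91,"osj":46,"v":68}
After op 5 (replace /mfx 61): {"b":53,"bqk":45,"mfx":61,"osj":46,"v":68}
After op 6 (add /z 93): {"b":53,"bqk":45,"mfx":61,"osj":46,"v":68,"z":93}
After op 7 (replace /bqk 58): {"b":53,"bqk":58,"mfx":61,"osj":46,"v":68,"z":93}
After op 8 (replace /z 77): {"b":53,"bqk":58,"mfx":61,"osj":46,"v":68,"z":77}
After op 9 (replace /v 68): {"b":53,"bqk":58,"mfx":61,"osj":46,"v":68,"z":77}
After op 10 (remove /mfx): {"b":53,"bqk":58,"osj":46,"v":68,"z":77}
After op 11 (replace /b 52): {"b":52,"bqk":58,"osj":46,"v":68,"z":77}
After op 12 (replace /v 9): {"b":52,"bqk":58,"osj":46,"v":9,"z":77}
Size at the root: 5

Answer: 5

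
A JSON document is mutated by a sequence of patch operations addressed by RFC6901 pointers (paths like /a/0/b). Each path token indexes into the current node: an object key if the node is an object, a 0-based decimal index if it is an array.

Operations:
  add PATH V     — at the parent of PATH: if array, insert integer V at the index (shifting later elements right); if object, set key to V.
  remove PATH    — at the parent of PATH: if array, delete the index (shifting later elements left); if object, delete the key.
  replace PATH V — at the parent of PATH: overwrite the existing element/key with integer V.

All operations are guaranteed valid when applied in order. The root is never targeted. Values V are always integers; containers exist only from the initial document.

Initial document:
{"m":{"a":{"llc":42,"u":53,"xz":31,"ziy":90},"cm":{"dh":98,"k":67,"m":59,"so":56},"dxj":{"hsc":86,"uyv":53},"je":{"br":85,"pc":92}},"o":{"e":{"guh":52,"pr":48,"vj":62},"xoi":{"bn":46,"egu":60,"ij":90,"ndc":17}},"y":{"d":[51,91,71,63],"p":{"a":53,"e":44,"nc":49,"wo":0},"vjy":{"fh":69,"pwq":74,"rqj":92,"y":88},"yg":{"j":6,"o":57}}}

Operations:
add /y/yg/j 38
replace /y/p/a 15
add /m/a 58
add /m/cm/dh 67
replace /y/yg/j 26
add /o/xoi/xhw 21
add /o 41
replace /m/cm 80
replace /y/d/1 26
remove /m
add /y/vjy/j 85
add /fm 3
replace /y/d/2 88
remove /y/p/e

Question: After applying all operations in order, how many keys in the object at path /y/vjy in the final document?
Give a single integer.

Answer: 5

Derivation:
After op 1 (add /y/yg/j 38): {"m":{"a":{"llc":42,"u":53,"xz":31,"ziy":90},"cm":{"dh":98,"k":67,"m":59,"so":56},"dxj":{"hsc":86,"uyv":53},"je":{"br":85,"pc":92}},"o":{"e":{"guh":52,"pr":48,"vj":62},"xoi":{"bn":46,"egu":60,"ij":90,"ndc":17}},"y":{"d":[51,91,71,63],"p":{"a":53,"e":44,"nc":49,"wo":0},"vjy":{"fh":69,"pwq":74,"rqj":92,"y":88},"yg":{"j":38,"o":57}}}
After op 2 (replace /y/p/a 15): {"m":{"a":{"llc":42,"u":53,"xz":31,"ziy":90},"cm":{"dh":98,"k":67,"m":59,"so":56},"dxj":{"hsc":86,"uyv":53},"je":{"br":85,"pc":92}},"o":{"e":{"guh":52,"pr":48,"vj":62},"xoi":{"bn":46,"egu":60,"ij":90,"ndc":17}},"y":{"d":[51,91,71,63],"p":{"a":15,"e":44,"nc":49,"wo":0},"vjy":{"fh":69,"pwq":74,"rqj":92,"y":88},"yg":{"j":38,"o":57}}}
After op 3 (add /m/a 58): {"m":{"a":58,"cm":{"dh":98,"k":67,"m":59,"so":56},"dxj":{"hsc":86,"uyv":53},"je":{"br":85,"pc":92}},"o":{"e":{"guh":52,"pr":48,"vj":62},"xoi":{"bn":46,"egu":60,"ij":90,"ndc":17}},"y":{"d":[51,91,71,63],"p":{"a":15,"e":44,"nc":49,"wo":0},"vjy":{"fh":69,"pwq":74,"rqj":92,"y":88},"yg":{"j":38,"o":57}}}
After op 4 (add /m/cm/dh 67): {"m":{"a":58,"cm":{"dh":67,"k":67,"m":59,"so":56},"dxj":{"hsc":86,"uyv":53},"je":{"br":85,"pc":92}},"o":{"e":{"guh":52,"pr":48,"vj":62},"xoi":{"bn":46,"egu":60,"ij":90,"ndc":17}},"y":{"d":[51,91,71,63],"p":{"a":15,"e":44,"nc":49,"wo":0},"vjy":{"fh":69,"pwq":74,"rqj":92,"y":88},"yg":{"j":38,"o":57}}}
After op 5 (replace /y/yg/j 26): {"m":{"a":58,"cm":{"dh":67,"k":67,"m":59,"so":56},"dxj":{"hsc":86,"uyv":53},"je":{"br":85,"pc":92}},"o":{"e":{"guh":52,"pr":48,"vj":62},"xoi":{"bn":46,"egu":60,"ij":90,"ndc":17}},"y":{"d":[51,91,71,63],"p":{"a":15,"e":44,"nc":49,"wo":0},"vjy":{"fh":69,"pwq":74,"rqj":92,"y":88},"yg":{"j":26,"o":57}}}
After op 6 (add /o/xoi/xhw 21): {"m":{"a":58,"cm":{"dh":67,"k":67,"m":59,"so":56},"dxj":{"hsc":86,"uyv":53},"je":{"br":85,"pc":92}},"o":{"e":{"guh":52,"pr":48,"vj":62},"xoi":{"bn":46,"egu":60,"ij":90,"ndc":17,"xhw":21}},"y":{"d":[51,91,71,63],"p":{"a":15,"e":44,"nc":49,"wo":0},"vjy":{"fh":69,"pwq":74,"rqj":92,"y":88},"yg":{"j":26,"o":57}}}
After op 7 (add /o 41): {"m":{"a":58,"cm":{"dh":67,"k":67,"m":59,"so":56},"dxj":{"hsc":86,"uyv":53},"je":{"br":85,"pc":92}},"o":41,"y":{"d":[51,91,71,63],"p":{"a":15,"e":44,"nc":49,"wo":0},"vjy":{"fh":69,"pwq":74,"rqj":92,"y":88},"yg":{"j":26,"o":57}}}
After op 8 (replace /m/cm 80): {"m":{"a":58,"cm":80,"dxj":{"hsc":86,"uyv":53},"je":{"br":85,"pc":92}},"o":41,"y":{"d":[51,91,71,63],"p":{"a":15,"e":44,"nc":49,"wo":0},"vjy":{"fh":69,"pwq":74,"rqj":92,"y":88},"yg":{"j":26,"o":57}}}
After op 9 (replace /y/d/1 26): {"m":{"a":58,"cm":80,"dxj":{"hsc":86,"uyv":53},"je":{"br":85,"pc":92}},"o":41,"y":{"d":[51,26,71,63],"p":{"a":15,"e":44,"nc":49,"wo":0},"vjy":{"fh":69,"pwq":74,"rqj":92,"y":88},"yg":{"j":26,"o":57}}}
After op 10 (remove /m): {"o":41,"y":{"d":[51,26,71,63],"p":{"a":15,"e":44,"nc":49,"wo":0},"vjy":{"fh":69,"pwq":74,"rqj":92,"y":88},"yg":{"j":26,"o":57}}}
After op 11 (add /y/vjy/j 85): {"o":41,"y":{"d":[51,26,71,63],"p":{"a":15,"e":44,"nc":49,"wo":0},"vjy":{"fh":69,"j":85,"pwq":74,"rqj":92,"y":88},"yg":{"j":26,"o":57}}}
After op 12 (add /fm 3): {"fm":3,"o":41,"y":{"d":[51,26,71,63],"p":{"a":15,"e":44,"nc":49,"wo":0},"vjy":{"fh":69,"j":85,"pwq":74,"rqj":92,"y":88},"yg":{"j":26,"o":57}}}
After op 13 (replace /y/d/2 88): {"fm":3,"o":41,"y":{"d":[51,26,88,63],"p":{"a":15,"e":44,"nc":49,"wo":0},"vjy":{"fh":69,"j":85,"pwq":74,"rqj":92,"y":88},"yg":{"j":26,"o":57}}}
After op 14 (remove /y/p/e): {"fm":3,"o":41,"y":{"d":[51,26,88,63],"p":{"a":15,"nc":49,"wo":0},"vjy":{"fh":69,"j":85,"pwq":74,"rqj":92,"y":88},"yg":{"j":26,"o":57}}}
Size at path /y/vjy: 5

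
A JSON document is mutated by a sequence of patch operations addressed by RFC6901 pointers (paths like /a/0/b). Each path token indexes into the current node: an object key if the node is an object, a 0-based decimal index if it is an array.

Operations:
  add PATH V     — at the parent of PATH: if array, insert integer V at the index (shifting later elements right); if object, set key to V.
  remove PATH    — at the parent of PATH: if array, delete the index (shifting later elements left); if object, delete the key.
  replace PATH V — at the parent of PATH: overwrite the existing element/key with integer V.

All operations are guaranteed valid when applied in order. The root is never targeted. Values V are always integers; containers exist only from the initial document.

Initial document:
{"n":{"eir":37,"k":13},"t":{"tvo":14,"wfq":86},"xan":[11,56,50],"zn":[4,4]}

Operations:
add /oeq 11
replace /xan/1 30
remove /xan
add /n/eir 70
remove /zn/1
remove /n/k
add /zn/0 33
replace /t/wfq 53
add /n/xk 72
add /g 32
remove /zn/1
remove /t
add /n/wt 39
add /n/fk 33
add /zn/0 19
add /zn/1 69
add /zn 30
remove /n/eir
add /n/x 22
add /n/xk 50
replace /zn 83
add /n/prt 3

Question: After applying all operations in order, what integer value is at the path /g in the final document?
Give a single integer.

Answer: 32

Derivation:
After op 1 (add /oeq 11): {"n":{"eir":37,"k":13},"oeq":11,"t":{"tvo":14,"wfq":86},"xan":[11,56,50],"zn":[4,4]}
After op 2 (replace /xan/1 30): {"n":{"eir":37,"k":13},"oeq":11,"t":{"tvo":14,"wfq":86},"xan":[11,30,50],"zn":[4,4]}
After op 3 (remove /xan): {"n":{"eir":37,"k":13},"oeq":11,"t":{"tvo":14,"wfq":86},"zn":[4,4]}
After op 4 (add /n/eir 70): {"n":{"eir":70,"k":13},"oeq":11,"t":{"tvo":14,"wfq":86},"zn":[4,4]}
After op 5 (remove /zn/1): {"n":{"eir":70,"k":13},"oeq":11,"t":{"tvo":14,"wfq":86},"zn":[4]}
After op 6 (remove /n/k): {"n":{"eir":70},"oeq":11,"t":{"tvo":14,"wfq":86},"zn":[4]}
After op 7 (add /zn/0 33): {"n":{"eir":70},"oeq":11,"t":{"tvo":14,"wfq":86},"zn":[33,4]}
After op 8 (replace /t/wfq 53): {"n":{"eir":70},"oeq":11,"t":{"tvo":14,"wfq":53},"zn":[33,4]}
After op 9 (add /n/xk 72): {"n":{"eir":70,"xk":72},"oeq":11,"t":{"tvo":14,"wfq":53},"zn":[33,4]}
After op 10 (add /g 32): {"g":32,"n":{"eir":70,"xk":72},"oeq":11,"t":{"tvo":14,"wfq":53},"zn":[33,4]}
After op 11 (remove /zn/1): {"g":32,"n":{"eir":70,"xk":72},"oeq":11,"t":{"tvo":14,"wfq":53},"zn":[33]}
After op 12 (remove /t): {"g":32,"n":{"eir":70,"xk":72},"oeq":11,"zn":[33]}
After op 13 (add /n/wt 39): {"g":32,"n":{"eir":70,"wt":39,"xk":72},"oeq":11,"zn":[33]}
After op 14 (add /n/fk 33): {"g":32,"n":{"eir":70,"fk":33,"wt":39,"xk":72},"oeq":11,"zn":[33]}
After op 15 (add /zn/0 19): {"g":32,"n":{"eir":70,"fk":33,"wt":39,"xk":72},"oeq":11,"zn":[19,33]}
After op 16 (add /zn/1 69): {"g":32,"n":{"eir":70,"fk":33,"wt":39,"xk":72},"oeq":11,"zn":[19,69,33]}
After op 17 (add /zn 30): {"g":32,"n":{"eir":70,"fk":33,"wt":39,"xk":72},"oeq":11,"zn":30}
After op 18 (remove /n/eir): {"g":32,"n":{"fk":33,"wt":39,"xk":72},"oeq":11,"zn":30}
After op 19 (add /n/x 22): {"g":32,"n":{"fk":33,"wt":39,"x":22,"xk":72},"oeq":11,"zn":30}
After op 20 (add /n/xk 50): {"g":32,"n":{"fk":33,"wt":39,"x":22,"xk":50},"oeq":11,"zn":30}
After op 21 (replace /zn 83): {"g":32,"n":{"fk":33,"wt":39,"x":22,"xk":50},"oeq":11,"zn":83}
After op 22 (add /n/prt 3): {"g":32,"n":{"fk":33,"prt":3,"wt":39,"x":22,"xk":50},"oeq":11,"zn":83}
Value at /g: 32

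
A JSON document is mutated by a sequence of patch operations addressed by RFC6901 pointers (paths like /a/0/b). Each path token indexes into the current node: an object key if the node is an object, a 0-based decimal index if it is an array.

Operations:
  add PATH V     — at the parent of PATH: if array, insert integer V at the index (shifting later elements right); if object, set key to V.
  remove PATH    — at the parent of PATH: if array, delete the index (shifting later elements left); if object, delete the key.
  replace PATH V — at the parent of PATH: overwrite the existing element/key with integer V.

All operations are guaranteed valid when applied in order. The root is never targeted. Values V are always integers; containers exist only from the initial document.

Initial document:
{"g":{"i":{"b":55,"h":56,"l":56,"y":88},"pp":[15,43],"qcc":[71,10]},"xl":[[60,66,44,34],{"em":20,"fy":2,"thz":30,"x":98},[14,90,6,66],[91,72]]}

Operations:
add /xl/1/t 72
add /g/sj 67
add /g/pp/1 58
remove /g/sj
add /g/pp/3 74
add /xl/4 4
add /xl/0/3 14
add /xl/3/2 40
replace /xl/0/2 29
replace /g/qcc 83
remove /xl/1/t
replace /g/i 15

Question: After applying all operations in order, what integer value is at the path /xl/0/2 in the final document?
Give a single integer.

After op 1 (add /xl/1/t 72): {"g":{"i":{"b":55,"h":56,"l":56,"y":88},"pp":[15,43],"qcc":[71,10]},"xl":[[60,66,44,34],{"em":20,"fy":2,"t":72,"thz":30,"x":98},[14,90,6,66],[91,72]]}
After op 2 (add /g/sj 67): {"g":{"i":{"b":55,"h":56,"l":56,"y":88},"pp":[15,43],"qcc":[71,10],"sj":67},"xl":[[60,66,44,34],{"em":20,"fy":2,"t":72,"thz":30,"x":98},[14,90,6,66],[91,72]]}
After op 3 (add /g/pp/1 58): {"g":{"i":{"b":55,"h":56,"l":56,"y":88},"pp":[15,58,43],"qcc":[71,10],"sj":67},"xl":[[60,66,44,34],{"em":20,"fy":2,"t":72,"thz":30,"x":98},[14,90,6,66],[91,72]]}
After op 4 (remove /g/sj): {"g":{"i":{"b":55,"h":56,"l":56,"y":88},"pp":[15,58,43],"qcc":[71,10]},"xl":[[60,66,44,34],{"em":20,"fy":2,"t":72,"thz":30,"x":98},[14,90,6,66],[91,72]]}
After op 5 (add /g/pp/3 74): {"g":{"i":{"b":55,"h":56,"l":56,"y":88},"pp":[15,58,43,74],"qcc":[71,10]},"xl":[[60,66,44,34],{"em":20,"fy":2,"t":72,"thz":30,"x":98},[14,90,6,66],[91,72]]}
After op 6 (add /xl/4 4): {"g":{"i":{"b":55,"h":56,"l":56,"y":88},"pp":[15,58,43,74],"qcc":[71,10]},"xl":[[60,66,44,34],{"em":20,"fy":2,"t":72,"thz":30,"x":98},[14,90,6,66],[91,72],4]}
After op 7 (add /xl/0/3 14): {"g":{"i":{"b":55,"h":56,"l":56,"y":88},"pp":[15,58,43,74],"qcc":[71,10]},"xl":[[60,66,44,14,34],{"em":20,"fy":2,"t":72,"thz":30,"x":98},[14,90,6,66],[91,72],4]}
After op 8 (add /xl/3/2 40): {"g":{"i":{"b":55,"h":56,"l":56,"y":88},"pp":[15,58,43,74],"qcc":[71,10]},"xl":[[60,66,44,14,34],{"em":20,"fy":2,"t":72,"thz":30,"x":98},[14,90,6,66],[91,72,40],4]}
After op 9 (replace /xl/0/2 29): {"g":{"i":{"b":55,"h":56,"l":56,"y":88},"pp":[15,58,43,74],"qcc":[71,10]},"xl":[[60,66,29,14,34],{"em":20,"fy":2,"t":72,"thz":30,"x":98},[14,90,6,66],[91,72,40],4]}
After op 10 (replace /g/qcc 83): {"g":{"i":{"b":55,"h":56,"l":56,"y":88},"pp":[15,58,43,74],"qcc":83},"xl":[[60,66,29,14,34],{"em":20,"fy":2,"t":72,"thz":30,"x":98},[14,90,6,66],[91,72,40],4]}
After op 11 (remove /xl/1/t): {"g":{"i":{"b":55,"h":56,"l":56,"y":88},"pp":[15,58,43,74],"qcc":83},"xl":[[60,66,29,14,34],{"em":20,"fy":2,"thz":30,"x":98},[14,90,6,66],[91,72,40],4]}
After op 12 (replace /g/i 15): {"g":{"i":15,"pp":[15,58,43,74],"qcc":83},"xl":[[60,66,29,14,34],{"em":20,"fy":2,"thz":30,"x":98},[14,90,6,66],[91,72,40],4]}
Value at /xl/0/2: 29

Answer: 29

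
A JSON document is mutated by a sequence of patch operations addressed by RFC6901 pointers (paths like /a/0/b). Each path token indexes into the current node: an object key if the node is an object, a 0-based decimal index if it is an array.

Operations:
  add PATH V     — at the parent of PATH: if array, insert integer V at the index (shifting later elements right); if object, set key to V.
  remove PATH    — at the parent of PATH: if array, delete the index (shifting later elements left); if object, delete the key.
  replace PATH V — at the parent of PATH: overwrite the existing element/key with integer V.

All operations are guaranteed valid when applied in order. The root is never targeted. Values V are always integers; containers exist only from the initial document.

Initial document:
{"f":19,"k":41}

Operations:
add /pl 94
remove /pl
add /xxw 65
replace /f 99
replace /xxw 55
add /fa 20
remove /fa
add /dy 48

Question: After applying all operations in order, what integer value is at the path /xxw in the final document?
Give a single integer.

After op 1 (add /pl 94): {"f":19,"k":41,"pl":94}
After op 2 (remove /pl): {"f":19,"k":41}
After op 3 (add /xxw 65): {"f":19,"k":41,"xxw":65}
After op 4 (replace /f 99): {"f":99,"k":41,"xxw":65}
After op 5 (replace /xxw 55): {"f":99,"k":41,"xxw":55}
After op 6 (add /fa 20): {"f":99,"fa":20,"k":41,"xxw":55}
After op 7 (remove /fa): {"f":99,"k":41,"xxw":55}
After op 8 (add /dy 48): {"dy":48,"f":99,"k":41,"xxw":55}
Value at /xxw: 55

Answer: 55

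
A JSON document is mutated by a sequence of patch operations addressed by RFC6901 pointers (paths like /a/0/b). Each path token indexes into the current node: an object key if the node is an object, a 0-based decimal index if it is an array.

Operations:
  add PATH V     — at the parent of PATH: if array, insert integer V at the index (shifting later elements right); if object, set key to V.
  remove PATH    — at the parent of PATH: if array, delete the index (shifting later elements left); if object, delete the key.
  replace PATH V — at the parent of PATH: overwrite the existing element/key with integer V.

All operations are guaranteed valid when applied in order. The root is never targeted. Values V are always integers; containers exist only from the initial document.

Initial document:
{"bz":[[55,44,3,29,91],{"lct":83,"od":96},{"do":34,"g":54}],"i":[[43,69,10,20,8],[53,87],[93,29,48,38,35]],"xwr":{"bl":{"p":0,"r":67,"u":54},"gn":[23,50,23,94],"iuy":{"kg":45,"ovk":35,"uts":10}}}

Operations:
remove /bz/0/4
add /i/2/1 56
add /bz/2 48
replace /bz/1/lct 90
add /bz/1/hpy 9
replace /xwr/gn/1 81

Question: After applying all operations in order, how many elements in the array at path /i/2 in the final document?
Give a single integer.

Answer: 6

Derivation:
After op 1 (remove /bz/0/4): {"bz":[[55,44,3,29],{"lct":83,"od":96},{"do":34,"g":54}],"i":[[43,69,10,20,8],[53,87],[93,29,48,38,35]],"xwr":{"bl":{"p":0,"r":67,"u":54},"gn":[23,50,23,94],"iuy":{"kg":45,"ovk":35,"uts":10}}}
After op 2 (add /i/2/1 56): {"bz":[[55,44,3,29],{"lct":83,"od":96},{"do":34,"g":54}],"i":[[43,69,10,20,8],[53,87],[93,56,29,48,38,35]],"xwr":{"bl":{"p":0,"r":67,"u":54},"gn":[23,50,23,94],"iuy":{"kg":45,"ovk":35,"uts":10}}}
After op 3 (add /bz/2 48): {"bz":[[55,44,3,29],{"lct":83,"od":96},48,{"do":34,"g":54}],"i":[[43,69,10,20,8],[53,87],[93,56,29,48,38,35]],"xwr":{"bl":{"p":0,"r":67,"u":54},"gn":[23,50,23,94],"iuy":{"kg":45,"ovk":35,"uts":10}}}
After op 4 (replace /bz/1/lct 90): {"bz":[[55,44,3,29],{"lct":90,"od":96},48,{"do":34,"g":54}],"i":[[43,69,10,20,8],[53,87],[93,56,29,48,38,35]],"xwr":{"bl":{"p":0,"r":67,"u":54},"gn":[23,50,23,94],"iuy":{"kg":45,"ovk":35,"uts":10}}}
After op 5 (add /bz/1/hpy 9): {"bz":[[55,44,3,29],{"hpy":9,"lct":90,"od":96},48,{"do":34,"g":54}],"i":[[43,69,10,20,8],[53,87],[93,56,29,48,38,35]],"xwr":{"bl":{"p":0,"r":67,"u":54},"gn":[23,50,23,94],"iuy":{"kg":45,"ovk":35,"uts":10}}}
After op 6 (replace /xwr/gn/1 81): {"bz":[[55,44,3,29],{"hpy":9,"lct":90,"od":96},48,{"do":34,"g":54}],"i":[[43,69,10,20,8],[53,87],[93,56,29,48,38,35]],"xwr":{"bl":{"p":0,"r":67,"u":54},"gn":[23,81,23,94],"iuy":{"kg":45,"ovk":35,"uts":10}}}
Size at path /i/2: 6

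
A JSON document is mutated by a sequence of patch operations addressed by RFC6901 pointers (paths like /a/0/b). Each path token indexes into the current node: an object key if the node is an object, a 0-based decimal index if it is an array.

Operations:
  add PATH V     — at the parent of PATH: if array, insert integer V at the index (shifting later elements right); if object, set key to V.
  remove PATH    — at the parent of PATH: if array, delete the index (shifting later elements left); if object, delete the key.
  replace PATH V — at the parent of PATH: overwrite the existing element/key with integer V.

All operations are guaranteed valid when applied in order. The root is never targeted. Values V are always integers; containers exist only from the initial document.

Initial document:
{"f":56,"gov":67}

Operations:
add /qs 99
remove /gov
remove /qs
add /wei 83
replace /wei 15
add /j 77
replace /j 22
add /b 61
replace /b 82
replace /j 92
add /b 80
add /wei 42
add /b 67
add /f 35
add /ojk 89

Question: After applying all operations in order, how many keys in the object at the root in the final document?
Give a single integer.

Answer: 5

Derivation:
After op 1 (add /qs 99): {"f":56,"gov":67,"qs":99}
After op 2 (remove /gov): {"f":56,"qs":99}
After op 3 (remove /qs): {"f":56}
After op 4 (add /wei 83): {"f":56,"wei":83}
After op 5 (replace /wei 15): {"f":56,"wei":15}
After op 6 (add /j 77): {"f":56,"j":77,"wei":15}
After op 7 (replace /j 22): {"f":56,"j":22,"wei":15}
After op 8 (add /b 61): {"b":61,"f":56,"j":22,"wei":15}
After op 9 (replace /b 82): {"b":82,"f":56,"j":22,"wei":15}
After op 10 (replace /j 92): {"b":82,"f":56,"j":92,"wei":15}
After op 11 (add /b 80): {"b":80,"f":56,"j":92,"wei":15}
After op 12 (add /wei 42): {"b":80,"f":56,"j":92,"wei":42}
After op 13 (add /b 67): {"b":67,"f":56,"j":92,"wei":42}
After op 14 (add /f 35): {"b":67,"f":35,"j":92,"wei":42}
After op 15 (add /ojk 89): {"b":67,"f":35,"j":92,"ojk":89,"wei":42}
Size at the root: 5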